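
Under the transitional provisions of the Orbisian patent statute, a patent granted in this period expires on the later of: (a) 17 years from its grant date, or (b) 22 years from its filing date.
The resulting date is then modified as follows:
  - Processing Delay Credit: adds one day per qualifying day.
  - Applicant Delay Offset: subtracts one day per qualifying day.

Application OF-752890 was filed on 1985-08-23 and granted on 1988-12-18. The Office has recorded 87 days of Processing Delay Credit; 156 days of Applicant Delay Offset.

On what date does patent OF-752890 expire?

(a) grant + 17 years → 18 December 2005.
(b) filing + 22 years → 23 August 2007.
Later of the two: 23 August 2007.
Processing Delay Credit: +87 days → 18 November 2007.
Applicant Delay Offset: −156 days → 15 June 2007.

2007-06-15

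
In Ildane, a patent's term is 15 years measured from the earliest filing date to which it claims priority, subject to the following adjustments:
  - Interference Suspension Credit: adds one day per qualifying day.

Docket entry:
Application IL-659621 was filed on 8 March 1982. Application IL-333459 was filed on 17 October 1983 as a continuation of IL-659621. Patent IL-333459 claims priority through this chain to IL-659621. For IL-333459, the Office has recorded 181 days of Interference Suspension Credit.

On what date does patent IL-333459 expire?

Earliest priority filing: 8 March 1982.
Base term: 8 March 1982 + 15 years → 8 March 1997.
Interference Suspension Credit: +181 days → 5 September 1997.

September 5, 1997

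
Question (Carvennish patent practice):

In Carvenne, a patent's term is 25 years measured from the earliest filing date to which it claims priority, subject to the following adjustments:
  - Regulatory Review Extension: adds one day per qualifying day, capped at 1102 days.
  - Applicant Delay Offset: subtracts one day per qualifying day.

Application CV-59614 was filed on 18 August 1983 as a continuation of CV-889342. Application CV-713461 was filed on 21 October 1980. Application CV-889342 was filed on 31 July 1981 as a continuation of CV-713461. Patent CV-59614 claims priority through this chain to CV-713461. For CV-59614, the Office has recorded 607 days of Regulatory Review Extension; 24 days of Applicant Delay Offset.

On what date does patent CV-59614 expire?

May 27, 2007

Earliest priority filing: 21 October 1980.
Base term: 21 October 1980 + 25 years → 21 October 2005.
Regulatory Review Extension: 607 days (within the 1102-day cap) → +607 days → 20 June 2007.
Applicant Delay Offset: −24 days → 27 May 2007.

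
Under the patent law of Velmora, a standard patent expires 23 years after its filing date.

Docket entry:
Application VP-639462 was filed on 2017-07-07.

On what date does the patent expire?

July 7, 2040

Filing date + 23 years → 7 July 2040.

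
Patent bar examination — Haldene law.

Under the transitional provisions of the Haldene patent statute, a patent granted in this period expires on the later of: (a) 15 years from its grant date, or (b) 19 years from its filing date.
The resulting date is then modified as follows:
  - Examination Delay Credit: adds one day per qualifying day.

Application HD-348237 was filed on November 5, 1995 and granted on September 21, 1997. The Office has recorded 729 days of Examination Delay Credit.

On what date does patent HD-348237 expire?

2016-11-03

(a) grant + 15 years → 21 September 2012.
(b) filing + 19 years → 5 November 2014.
Later of the two: 5 November 2014.
Examination Delay Credit: +729 days → 3 November 2016.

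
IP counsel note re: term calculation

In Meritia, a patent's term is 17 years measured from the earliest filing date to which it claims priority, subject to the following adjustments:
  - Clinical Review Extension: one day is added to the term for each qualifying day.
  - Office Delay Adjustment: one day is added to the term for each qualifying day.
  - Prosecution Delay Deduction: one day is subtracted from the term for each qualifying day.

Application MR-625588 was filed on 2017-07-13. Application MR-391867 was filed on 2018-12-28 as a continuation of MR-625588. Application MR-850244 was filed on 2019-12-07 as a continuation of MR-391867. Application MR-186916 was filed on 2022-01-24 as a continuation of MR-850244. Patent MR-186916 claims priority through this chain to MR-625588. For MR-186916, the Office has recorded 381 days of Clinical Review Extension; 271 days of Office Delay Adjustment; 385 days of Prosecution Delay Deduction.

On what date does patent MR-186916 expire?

2035-04-06

Earliest priority filing: 13 July 2017.
Base term: 13 July 2017 + 17 years → 13 July 2034.
Clinical Review Extension: +381 days → 29 July 2035.
Office Delay Adjustment: +271 days → 25 April 2036.
Prosecution Delay Deduction: −385 days → 6 April 2035.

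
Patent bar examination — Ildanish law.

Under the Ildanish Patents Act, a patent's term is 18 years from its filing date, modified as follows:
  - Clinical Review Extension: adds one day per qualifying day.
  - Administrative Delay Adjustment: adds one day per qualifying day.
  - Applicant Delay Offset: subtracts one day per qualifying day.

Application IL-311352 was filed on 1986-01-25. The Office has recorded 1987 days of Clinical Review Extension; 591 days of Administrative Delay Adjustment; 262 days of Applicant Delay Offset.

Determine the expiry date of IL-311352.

May 29, 2010

Base term: filing date + 18 years → 25 January 2004.
Clinical Review Extension: +1987 days → 4 July 2009.
Administrative Delay Adjustment: +591 days → 15 February 2011.
Applicant Delay Offset: −262 days → 29 May 2010.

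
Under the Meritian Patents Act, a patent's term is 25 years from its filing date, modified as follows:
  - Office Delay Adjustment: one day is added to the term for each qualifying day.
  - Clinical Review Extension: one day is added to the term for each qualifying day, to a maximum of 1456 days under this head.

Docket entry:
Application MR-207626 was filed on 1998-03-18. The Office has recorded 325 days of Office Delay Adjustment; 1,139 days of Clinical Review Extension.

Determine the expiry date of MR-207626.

Base term: filing date + 25 years → 18 March 2023.
Office Delay Adjustment: +325 days → 6 February 2024.
Clinical Review Extension: 1139 days (within the 1456-day cap) → +1139 days → 21 March 2027.

March 21, 2027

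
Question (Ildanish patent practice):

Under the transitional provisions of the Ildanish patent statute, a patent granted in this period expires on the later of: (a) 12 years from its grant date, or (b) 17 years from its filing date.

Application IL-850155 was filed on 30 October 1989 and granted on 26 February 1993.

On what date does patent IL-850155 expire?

(a) grant + 12 years → 26 February 2005.
(b) filing + 17 years → 30 October 2006.
Later of the two: 30 October 2006.

October 30, 2006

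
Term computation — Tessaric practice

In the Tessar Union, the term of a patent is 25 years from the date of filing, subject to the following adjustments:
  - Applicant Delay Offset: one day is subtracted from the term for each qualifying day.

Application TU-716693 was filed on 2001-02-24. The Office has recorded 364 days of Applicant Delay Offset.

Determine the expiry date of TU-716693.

February 25, 2025

Base term: filing date + 25 years → 24 February 2026.
Applicant Delay Offset: −364 days → 25 February 2025.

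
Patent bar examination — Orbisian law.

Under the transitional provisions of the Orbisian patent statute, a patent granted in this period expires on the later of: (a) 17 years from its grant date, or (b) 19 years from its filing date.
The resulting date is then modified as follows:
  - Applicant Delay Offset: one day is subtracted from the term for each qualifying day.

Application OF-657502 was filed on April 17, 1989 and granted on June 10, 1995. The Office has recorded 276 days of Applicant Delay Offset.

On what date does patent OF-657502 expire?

(a) grant + 17 years → 10 June 2012.
(b) filing + 19 years → 17 April 2008.
Later of the two: 10 June 2012.
Applicant Delay Offset: −276 days → 8 September 2011.

2011-09-08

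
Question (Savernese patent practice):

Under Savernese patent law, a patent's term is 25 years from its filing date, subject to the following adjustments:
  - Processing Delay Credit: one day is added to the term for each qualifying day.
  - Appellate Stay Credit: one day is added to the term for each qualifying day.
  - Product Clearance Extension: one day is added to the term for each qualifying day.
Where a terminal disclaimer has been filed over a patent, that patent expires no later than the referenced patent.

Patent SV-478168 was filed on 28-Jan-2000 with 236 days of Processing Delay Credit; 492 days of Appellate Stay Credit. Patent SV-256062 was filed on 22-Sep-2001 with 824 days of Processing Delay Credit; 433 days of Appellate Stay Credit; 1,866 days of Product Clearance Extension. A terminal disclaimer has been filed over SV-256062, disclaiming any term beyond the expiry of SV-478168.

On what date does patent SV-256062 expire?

2027-01-26

Natural term of SV-256062:
  Base: filing + 25 years → 22 September 2026.
  Processing Delay Credit: +824 days → 24 December 2028.
  Appellate Stay Credit: +433 days → 2 March 2030.
  Product Clearance Extension: +1866 days → 11 April 2035.
Expiry of referenced patent SV-478168:
  Base: filing + 25 years → 28 January 2025.
  Processing Delay Credit: +236 days → 21 September 2025.
  Appellate Stay Credit: +492 days → 26 January 2027.
Terminal disclaimer: SV-256062 expires on the earlier of 11 April 2035 and 26 January 2027.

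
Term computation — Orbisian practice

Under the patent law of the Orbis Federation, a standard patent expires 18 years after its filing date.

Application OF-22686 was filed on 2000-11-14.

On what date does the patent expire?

2018-11-14

Filing date + 18 years → 14 November 2018.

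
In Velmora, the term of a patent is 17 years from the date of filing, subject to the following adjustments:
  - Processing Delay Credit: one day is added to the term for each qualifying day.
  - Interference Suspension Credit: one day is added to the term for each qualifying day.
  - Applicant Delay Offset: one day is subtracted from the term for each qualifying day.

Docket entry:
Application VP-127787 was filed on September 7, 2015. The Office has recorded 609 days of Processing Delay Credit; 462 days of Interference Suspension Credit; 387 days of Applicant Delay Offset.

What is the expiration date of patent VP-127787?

Base term: filing date + 17 years → 7 September 2032.
Processing Delay Credit: +609 days → 9 May 2034.
Interference Suspension Credit: +462 days → 14 August 2035.
Applicant Delay Offset: −387 days → 23 July 2034.

2034-07-23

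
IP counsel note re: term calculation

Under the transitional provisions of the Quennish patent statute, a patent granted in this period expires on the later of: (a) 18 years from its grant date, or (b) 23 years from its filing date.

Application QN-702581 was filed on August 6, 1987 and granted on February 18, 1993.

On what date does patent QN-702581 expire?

(a) grant + 18 years → 18 February 2011.
(b) filing + 23 years → 6 August 2010.
Later of the two: 18 February 2011.

February 18, 2011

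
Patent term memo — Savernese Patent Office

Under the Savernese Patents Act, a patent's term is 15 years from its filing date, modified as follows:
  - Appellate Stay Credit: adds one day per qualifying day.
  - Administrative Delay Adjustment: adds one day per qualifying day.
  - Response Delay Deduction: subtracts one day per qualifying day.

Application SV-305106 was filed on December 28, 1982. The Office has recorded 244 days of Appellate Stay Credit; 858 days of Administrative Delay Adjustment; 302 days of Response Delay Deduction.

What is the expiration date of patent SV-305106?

Base term: filing date + 15 years → 28 December 1997.
Appellate Stay Credit: +244 days → 29 August 1998.
Administrative Delay Adjustment: +858 days → 3 January 2001.
Response Delay Deduction: −302 days → 7 March 2000.

March 7, 2000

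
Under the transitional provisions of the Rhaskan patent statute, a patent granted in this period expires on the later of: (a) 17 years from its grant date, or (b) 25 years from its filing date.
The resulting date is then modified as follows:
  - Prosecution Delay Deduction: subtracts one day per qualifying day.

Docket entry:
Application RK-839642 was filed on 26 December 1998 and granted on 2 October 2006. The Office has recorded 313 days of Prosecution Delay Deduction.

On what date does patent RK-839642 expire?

(a) grant + 17 years → 2 October 2023.
(b) filing + 25 years → 26 December 2023.
Later of the two: 26 December 2023.
Prosecution Delay Deduction: −313 days → 16 February 2023.

February 16, 2023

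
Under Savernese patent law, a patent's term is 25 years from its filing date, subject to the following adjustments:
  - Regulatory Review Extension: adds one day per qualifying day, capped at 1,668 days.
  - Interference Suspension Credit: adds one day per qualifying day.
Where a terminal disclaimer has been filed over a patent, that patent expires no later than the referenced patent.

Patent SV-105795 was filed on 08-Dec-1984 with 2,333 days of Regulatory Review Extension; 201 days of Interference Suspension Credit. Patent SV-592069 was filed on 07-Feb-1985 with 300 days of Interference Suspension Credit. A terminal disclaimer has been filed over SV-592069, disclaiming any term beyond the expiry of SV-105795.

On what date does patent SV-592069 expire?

December 4, 2010

Natural term of SV-592069:
  Base: filing + 25 years → 7 February 2010.
  Interference Suspension Credit: +300 days → 4 December 2010.
Expiry of referenced patent SV-105795:
  Base: filing + 25 years → 8 December 2009.
  Regulatory Review Extension: 2333 days claimed exceeds the 1668-day cap, so +1668 days → 3 July 2014.
  Interference Suspension Credit: +201 days → 20 January 2015.
Terminal disclaimer: SV-592069 expires on the earlier of 4 December 2010 and 20 January 2015.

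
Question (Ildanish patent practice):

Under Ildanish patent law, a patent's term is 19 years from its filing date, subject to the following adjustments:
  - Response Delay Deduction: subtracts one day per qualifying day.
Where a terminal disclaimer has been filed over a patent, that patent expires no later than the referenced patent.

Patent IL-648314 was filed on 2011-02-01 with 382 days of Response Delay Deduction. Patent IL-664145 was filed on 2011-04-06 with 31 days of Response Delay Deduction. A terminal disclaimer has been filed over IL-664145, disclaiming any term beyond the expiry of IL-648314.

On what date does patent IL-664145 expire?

Natural term of IL-664145:
  Base: filing + 19 years → 6 April 2030.
  Response Delay Deduction: −31 days → 6 March 2030.
Expiry of referenced patent IL-648314:
  Base: filing + 19 years → 1 February 2030.
  Response Delay Deduction: −382 days → 15 January 2029.
Terminal disclaimer: IL-664145 expires on the earlier of 6 March 2030 and 15 January 2029.

2029-01-15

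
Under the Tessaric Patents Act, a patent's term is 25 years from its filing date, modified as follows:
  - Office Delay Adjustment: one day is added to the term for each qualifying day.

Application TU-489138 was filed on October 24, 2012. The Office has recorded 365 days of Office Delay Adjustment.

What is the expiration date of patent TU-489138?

October 24, 2038

Base term: filing date + 25 years → 24 October 2037.
Office Delay Adjustment: +365 days → 24 October 2038.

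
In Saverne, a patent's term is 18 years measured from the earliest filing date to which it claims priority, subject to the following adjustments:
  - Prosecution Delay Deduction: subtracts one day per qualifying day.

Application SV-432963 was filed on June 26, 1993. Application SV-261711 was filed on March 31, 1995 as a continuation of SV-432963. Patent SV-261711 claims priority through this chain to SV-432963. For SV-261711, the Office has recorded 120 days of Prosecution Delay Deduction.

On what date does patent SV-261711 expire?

2011-02-26

Earliest priority filing: 26 June 1993.
Base term: 26 June 1993 + 18 years → 26 June 2011.
Prosecution Delay Deduction: −120 days → 26 February 2011.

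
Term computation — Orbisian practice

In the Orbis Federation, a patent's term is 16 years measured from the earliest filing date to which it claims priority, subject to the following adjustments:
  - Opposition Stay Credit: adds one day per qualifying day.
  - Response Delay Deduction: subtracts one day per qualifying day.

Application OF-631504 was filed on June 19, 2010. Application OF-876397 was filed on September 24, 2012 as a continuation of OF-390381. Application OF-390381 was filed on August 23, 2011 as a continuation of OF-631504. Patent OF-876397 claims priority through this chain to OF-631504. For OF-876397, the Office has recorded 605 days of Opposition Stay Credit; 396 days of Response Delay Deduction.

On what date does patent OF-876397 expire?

2027-01-14

Earliest priority filing: 19 June 2010.
Base term: 19 June 2010 + 16 years → 19 June 2026.
Opposition Stay Credit: +605 days → 14 February 2028.
Response Delay Deduction: −396 days → 14 January 2027.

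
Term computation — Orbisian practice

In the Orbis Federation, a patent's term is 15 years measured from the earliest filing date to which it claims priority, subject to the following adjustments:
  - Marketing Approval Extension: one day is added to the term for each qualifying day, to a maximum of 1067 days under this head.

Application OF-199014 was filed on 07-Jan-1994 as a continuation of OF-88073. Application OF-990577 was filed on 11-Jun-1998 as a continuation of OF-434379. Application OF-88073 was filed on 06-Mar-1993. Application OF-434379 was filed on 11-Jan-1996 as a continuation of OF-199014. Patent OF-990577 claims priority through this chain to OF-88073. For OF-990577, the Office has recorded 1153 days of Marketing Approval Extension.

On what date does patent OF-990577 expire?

Earliest priority filing: 6 March 1993.
Base term: 6 March 1993 + 15 years → 6 March 2008.
Marketing Approval Extension: 1153 days claimed exceeds the 1067-day cap, so +1067 days → 6 February 2011.

February 6, 2011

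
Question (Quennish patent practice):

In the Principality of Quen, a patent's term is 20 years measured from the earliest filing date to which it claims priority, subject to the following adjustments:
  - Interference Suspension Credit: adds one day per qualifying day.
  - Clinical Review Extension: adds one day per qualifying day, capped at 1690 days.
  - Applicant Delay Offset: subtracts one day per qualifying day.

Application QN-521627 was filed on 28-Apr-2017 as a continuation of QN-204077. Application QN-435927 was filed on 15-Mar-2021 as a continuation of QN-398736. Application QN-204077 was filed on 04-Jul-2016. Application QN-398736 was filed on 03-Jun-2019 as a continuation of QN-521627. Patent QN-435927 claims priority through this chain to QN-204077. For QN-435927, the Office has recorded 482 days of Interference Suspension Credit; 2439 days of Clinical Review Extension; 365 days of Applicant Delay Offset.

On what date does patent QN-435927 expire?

June 15, 2041

Earliest priority filing: 4 July 2016.
Base term: 4 July 2016 + 20 years → 4 July 2036.
Interference Suspension Credit: +482 days → 29 October 2037.
Clinical Review Extension: 2439 days claimed exceeds the 1690-day cap, so +1690 days → 15 June 2042.
Applicant Delay Offset: −365 days → 15 June 2041.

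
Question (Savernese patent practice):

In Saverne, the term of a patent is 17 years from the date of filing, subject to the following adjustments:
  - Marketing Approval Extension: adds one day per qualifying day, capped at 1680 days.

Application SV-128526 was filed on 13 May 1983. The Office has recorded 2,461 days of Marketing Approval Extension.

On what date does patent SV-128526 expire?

Base term: filing date + 17 years → 13 May 2000.
Marketing Approval Extension: 2461 days claimed exceeds the 1680-day cap, so +1680 days → 18 December 2004.

2004-12-18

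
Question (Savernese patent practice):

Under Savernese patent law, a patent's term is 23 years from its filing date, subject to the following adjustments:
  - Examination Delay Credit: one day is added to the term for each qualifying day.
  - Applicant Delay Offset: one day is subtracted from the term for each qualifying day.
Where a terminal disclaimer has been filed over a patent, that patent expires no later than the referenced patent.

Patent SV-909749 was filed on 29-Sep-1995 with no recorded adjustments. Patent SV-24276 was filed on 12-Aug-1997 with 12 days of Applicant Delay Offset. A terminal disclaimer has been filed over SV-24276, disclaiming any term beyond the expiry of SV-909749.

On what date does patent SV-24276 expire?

Natural term of SV-24276:
  Base: filing + 23 years → 12 August 2020.
  Applicant Delay Offset: −12 days → 31 July 2020.
Expiry of referenced patent SV-909749:
  Base: filing + 23 years → 29 September 2018.
Terminal disclaimer: SV-24276 expires on the earlier of 31 July 2020 and 29 September 2018.

September 29, 2018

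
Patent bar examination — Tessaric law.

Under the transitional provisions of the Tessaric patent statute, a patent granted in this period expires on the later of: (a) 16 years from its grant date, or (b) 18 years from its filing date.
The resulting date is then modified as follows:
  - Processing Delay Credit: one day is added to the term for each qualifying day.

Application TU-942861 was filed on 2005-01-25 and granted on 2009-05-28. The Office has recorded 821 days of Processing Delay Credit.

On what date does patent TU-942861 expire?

(a) grant + 16 years → 28 May 2025.
(b) filing + 18 years → 25 January 2023.
Later of the two: 28 May 2025.
Processing Delay Credit: +821 days → 27 August 2027.

August 27, 2027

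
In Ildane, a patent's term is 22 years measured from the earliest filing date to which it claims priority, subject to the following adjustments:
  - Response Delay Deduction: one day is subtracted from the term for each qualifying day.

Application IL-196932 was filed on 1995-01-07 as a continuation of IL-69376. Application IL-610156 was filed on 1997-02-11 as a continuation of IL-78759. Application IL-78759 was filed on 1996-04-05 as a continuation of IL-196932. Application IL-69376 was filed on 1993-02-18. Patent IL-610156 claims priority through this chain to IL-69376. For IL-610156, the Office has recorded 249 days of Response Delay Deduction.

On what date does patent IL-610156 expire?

2014-06-14

Earliest priority filing: 18 February 1993.
Base term: 18 February 1993 + 22 years → 18 February 2015.
Response Delay Deduction: −249 days → 14 June 2014.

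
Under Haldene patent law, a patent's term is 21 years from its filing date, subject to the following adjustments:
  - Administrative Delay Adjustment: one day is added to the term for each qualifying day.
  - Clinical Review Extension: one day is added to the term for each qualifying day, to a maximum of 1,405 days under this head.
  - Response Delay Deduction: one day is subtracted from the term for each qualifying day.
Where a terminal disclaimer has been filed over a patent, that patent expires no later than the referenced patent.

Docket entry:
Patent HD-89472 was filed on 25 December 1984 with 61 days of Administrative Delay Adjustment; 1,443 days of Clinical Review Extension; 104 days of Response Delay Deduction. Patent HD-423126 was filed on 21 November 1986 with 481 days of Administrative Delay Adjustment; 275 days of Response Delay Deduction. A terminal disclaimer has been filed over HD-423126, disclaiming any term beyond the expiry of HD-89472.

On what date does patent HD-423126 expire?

2008-06-14

Natural term of HD-423126:
  Base: filing + 21 years → 21 November 2007.
  Administrative Delay Adjustment: +481 days → 16 March 2009.
  Response Delay Deduction: −275 days → 14 June 2008.
Expiry of referenced patent HD-89472:
  Base: filing + 21 years → 25 December 2005.
  Administrative Delay Adjustment: +61 days → 24 February 2006.
  Clinical Review Extension: 1443 days claimed exceeds the 1405-day cap, so +1405 days → 30 December 2009.
  Response Delay Deduction: −104 days → 17 September 2009.
Terminal disclaimer: HD-423126 expires on the earlier of 14 June 2008 and 17 September 2009.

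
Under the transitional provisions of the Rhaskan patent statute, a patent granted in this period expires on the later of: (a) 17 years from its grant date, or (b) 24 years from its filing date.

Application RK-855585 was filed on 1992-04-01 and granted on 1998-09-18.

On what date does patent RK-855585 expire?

April 1, 2016

(a) grant + 17 years → 18 September 2015.
(b) filing + 24 years → 1 April 2016.
Later of the two: 1 April 2016.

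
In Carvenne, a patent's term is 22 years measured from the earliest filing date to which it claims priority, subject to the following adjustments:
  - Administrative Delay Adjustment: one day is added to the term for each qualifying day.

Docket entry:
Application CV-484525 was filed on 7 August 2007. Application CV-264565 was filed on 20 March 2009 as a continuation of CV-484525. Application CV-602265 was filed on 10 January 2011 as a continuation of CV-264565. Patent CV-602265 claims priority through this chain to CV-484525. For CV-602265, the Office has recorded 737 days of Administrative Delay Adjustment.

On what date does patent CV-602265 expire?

August 14, 2031

Earliest priority filing: 7 August 2007.
Base term: 7 August 2007 + 22 years → 7 August 2029.
Administrative Delay Adjustment: +737 days → 14 August 2031.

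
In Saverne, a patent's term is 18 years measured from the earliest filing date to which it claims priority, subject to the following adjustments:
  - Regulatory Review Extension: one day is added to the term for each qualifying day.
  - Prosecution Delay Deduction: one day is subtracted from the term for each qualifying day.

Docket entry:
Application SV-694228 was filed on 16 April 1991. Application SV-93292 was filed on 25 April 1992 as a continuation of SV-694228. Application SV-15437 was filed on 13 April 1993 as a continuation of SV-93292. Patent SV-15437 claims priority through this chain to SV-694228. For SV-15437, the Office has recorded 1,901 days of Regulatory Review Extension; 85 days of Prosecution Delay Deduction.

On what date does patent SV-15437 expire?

Earliest priority filing: 16 April 1991.
Base term: 16 April 1991 + 18 years → 16 April 2009.
Regulatory Review Extension: +1901 days → 30 June 2014.
Prosecution Delay Deduction: −85 days → 6 April 2014.

2014-04-06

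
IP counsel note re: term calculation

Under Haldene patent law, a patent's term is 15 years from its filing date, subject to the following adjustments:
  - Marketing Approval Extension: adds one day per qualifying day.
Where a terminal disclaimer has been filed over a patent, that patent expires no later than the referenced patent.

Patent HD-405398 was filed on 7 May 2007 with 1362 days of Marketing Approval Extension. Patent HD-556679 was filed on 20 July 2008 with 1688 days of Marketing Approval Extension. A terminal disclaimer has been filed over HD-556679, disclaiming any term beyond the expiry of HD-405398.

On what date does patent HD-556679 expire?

Natural term of HD-556679:
  Base: filing + 15 years → 20 July 2023.
  Marketing Approval Extension: +1688 days → 3 March 2028.
Expiry of referenced patent HD-405398:
  Base: filing + 15 years → 7 May 2022.
  Marketing Approval Extension: +1362 days → 28 January 2026.
Terminal disclaimer: HD-556679 expires on the earlier of 3 March 2028 and 28 January 2026.

2026-01-28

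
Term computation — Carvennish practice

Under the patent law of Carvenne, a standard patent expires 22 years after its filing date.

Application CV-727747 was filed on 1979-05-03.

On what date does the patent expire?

2001-05-03

Filing date + 22 years → 3 May 2001.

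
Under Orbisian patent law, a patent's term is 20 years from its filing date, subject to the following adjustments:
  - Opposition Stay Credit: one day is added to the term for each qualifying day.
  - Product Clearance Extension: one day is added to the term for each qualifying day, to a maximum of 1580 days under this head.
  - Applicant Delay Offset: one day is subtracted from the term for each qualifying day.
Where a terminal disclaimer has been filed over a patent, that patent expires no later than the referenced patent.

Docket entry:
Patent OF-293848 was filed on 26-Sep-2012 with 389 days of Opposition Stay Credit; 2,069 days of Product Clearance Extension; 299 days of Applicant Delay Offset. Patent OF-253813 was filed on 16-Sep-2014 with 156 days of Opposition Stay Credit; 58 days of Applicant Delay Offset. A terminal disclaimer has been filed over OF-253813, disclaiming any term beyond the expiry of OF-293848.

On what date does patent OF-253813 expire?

Natural term of OF-253813:
  Base: filing + 20 years → 16 September 2034.
  Opposition Stay Credit: +156 days → 19 February 2035.
  Applicant Delay Offset: −58 days → 23 December 2034.
Expiry of referenced patent OF-293848:
  Base: filing + 20 years → 26 September 2032.
  Opposition Stay Credit: +389 days → 20 October 2033.
  Product Clearance Extension: 2069 days claimed exceeds the 1580-day cap, so +1580 days → 16 February 2038.
  Applicant Delay Offset: −299 days → 23 April 2037.
Terminal disclaimer: OF-253813 expires on the earlier of 23 December 2034 and 23 April 2037.

December 23, 2034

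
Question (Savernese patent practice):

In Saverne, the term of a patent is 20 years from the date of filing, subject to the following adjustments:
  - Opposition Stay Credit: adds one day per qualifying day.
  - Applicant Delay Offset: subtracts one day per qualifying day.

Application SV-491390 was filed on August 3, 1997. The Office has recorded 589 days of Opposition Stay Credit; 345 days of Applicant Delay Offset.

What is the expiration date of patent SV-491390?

Base term: filing date + 20 years → 3 August 2017.
Opposition Stay Credit: +589 days → 15 March 2019.
Applicant Delay Offset: −345 days → 4 April 2018.

April 4, 2018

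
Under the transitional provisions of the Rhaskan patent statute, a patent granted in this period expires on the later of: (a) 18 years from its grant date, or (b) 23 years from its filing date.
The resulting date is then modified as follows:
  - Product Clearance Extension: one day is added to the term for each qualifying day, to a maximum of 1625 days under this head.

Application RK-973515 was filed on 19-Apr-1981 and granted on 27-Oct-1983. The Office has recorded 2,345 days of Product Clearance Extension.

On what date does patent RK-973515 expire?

2008-09-30

(a) grant + 18 years → 27 October 2001.
(b) filing + 23 years → 19 April 2004.
Later of the two: 19 April 2004.
Product Clearance Extension: 2345 days claimed exceeds the 1625-day cap, so +1625 days → 30 September 2008.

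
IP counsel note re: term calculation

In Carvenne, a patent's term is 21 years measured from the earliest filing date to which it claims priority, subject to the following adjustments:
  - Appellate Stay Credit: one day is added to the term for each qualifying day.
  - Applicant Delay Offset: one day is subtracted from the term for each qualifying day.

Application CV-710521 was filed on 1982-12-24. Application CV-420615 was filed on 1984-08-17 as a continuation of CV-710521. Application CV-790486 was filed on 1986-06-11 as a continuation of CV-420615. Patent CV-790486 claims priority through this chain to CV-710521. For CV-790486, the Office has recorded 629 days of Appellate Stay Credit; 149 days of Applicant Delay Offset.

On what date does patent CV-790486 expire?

Earliest priority filing: 24 December 1982.
Base term: 24 December 1982 + 21 years → 24 December 2003.
Appellate Stay Credit: +629 days → 13 September 2005.
Applicant Delay Offset: −149 days → 17 April 2005.

2005-04-17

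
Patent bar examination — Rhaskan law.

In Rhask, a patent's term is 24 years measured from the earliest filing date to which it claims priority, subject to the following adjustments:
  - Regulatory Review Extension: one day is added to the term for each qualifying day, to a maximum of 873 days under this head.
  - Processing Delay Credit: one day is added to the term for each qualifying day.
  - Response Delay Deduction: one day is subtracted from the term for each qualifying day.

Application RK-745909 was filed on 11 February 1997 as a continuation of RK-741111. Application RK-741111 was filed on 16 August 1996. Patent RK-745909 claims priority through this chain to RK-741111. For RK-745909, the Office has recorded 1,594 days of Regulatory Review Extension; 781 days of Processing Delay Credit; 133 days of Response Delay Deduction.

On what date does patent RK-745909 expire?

2024-10-15

Earliest priority filing: 16 August 1996.
Base term: 16 August 1996 + 24 years → 16 August 2020.
Regulatory Review Extension: 1594 days claimed exceeds the 873-day cap, so +873 days → 6 January 2023.
Processing Delay Credit: +781 days → 25 February 2025.
Response Delay Deduction: −133 days → 15 October 2024.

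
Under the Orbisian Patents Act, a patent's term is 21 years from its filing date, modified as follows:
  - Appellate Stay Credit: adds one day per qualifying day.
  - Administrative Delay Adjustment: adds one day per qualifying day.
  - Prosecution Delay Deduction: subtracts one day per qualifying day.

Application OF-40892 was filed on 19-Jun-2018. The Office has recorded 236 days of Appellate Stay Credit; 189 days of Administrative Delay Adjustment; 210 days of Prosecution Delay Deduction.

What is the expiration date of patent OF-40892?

Base term: filing date + 21 years → 19 June 2039.
Appellate Stay Credit: +236 days → 10 February 2040.
Administrative Delay Adjustment: +189 days → 17 August 2040.
Prosecution Delay Deduction: −210 days → 20 January 2040.

January 20, 2040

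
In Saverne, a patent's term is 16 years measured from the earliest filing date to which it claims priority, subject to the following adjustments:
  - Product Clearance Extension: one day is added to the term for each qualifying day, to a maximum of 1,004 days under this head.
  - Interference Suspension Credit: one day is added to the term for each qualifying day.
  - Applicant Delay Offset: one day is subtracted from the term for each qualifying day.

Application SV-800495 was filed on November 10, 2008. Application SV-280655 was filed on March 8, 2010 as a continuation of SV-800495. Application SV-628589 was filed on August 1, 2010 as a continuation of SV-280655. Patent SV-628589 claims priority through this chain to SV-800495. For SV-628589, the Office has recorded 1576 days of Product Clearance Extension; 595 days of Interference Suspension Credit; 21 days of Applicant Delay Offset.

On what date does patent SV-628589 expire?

Earliest priority filing: 10 November 2008.
Base term: 10 November 2008 + 16 years → 10 November 2024.
Product Clearance Extension: 1576 days claimed exceeds the 1004-day cap, so +1004 days → 11 August 2027.
Interference Suspension Credit: +595 days → 28 March 2029.
Applicant Delay Offset: −21 days → 7 March 2029.

2029-03-07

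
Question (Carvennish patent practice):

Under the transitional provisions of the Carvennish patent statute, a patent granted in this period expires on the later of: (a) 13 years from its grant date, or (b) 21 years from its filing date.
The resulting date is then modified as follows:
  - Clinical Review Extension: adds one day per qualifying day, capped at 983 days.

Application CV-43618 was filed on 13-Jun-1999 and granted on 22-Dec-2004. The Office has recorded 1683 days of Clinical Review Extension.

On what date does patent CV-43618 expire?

2023-02-21

(a) grant + 13 years → 22 December 2017.
(b) filing + 21 years → 13 June 2020.
Later of the two: 13 June 2020.
Clinical Review Extension: 1683 days claimed exceeds the 983-day cap, so +983 days → 21 February 2023.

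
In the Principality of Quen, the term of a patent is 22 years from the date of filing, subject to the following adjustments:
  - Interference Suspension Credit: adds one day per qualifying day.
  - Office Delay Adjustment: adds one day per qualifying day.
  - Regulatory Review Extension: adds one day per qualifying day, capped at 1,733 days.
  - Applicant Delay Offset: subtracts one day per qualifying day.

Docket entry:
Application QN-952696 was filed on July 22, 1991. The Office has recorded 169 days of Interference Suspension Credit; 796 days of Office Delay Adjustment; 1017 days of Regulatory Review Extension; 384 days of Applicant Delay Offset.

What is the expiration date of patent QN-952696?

Base term: filing date + 22 years → 22 July 2013.
Interference Suspension Credit: +169 days → 7 January 2014.
Office Delay Adjustment: +796 days → 13 March 2016.
Regulatory Review Extension: 1017 days (within the 1733-day cap) → +1017 days → 25 December 2018.
Applicant Delay Offset: −384 days → 6 December 2017.

December 6, 2017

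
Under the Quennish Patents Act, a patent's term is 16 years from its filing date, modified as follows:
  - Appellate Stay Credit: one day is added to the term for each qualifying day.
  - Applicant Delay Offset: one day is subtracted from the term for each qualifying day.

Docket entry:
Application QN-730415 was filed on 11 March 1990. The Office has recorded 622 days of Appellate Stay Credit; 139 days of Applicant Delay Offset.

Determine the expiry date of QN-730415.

July 7, 2007

Base term: filing date + 16 years → 11 March 2006.
Appellate Stay Credit: +622 days → 23 November 2007.
Applicant Delay Offset: −139 days → 7 July 2007.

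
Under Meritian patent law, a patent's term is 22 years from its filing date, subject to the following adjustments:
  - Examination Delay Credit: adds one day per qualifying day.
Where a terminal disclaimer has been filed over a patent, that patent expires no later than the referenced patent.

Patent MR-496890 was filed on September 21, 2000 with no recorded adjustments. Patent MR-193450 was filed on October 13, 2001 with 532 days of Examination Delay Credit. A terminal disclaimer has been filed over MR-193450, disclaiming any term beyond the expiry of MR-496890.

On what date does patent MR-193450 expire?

2022-09-21

Natural term of MR-193450:
  Base: filing + 22 years → 13 October 2023.
  Examination Delay Credit: +532 days → 28 March 2025.
Expiry of referenced patent MR-496890:
  Base: filing + 22 years → 21 September 2022.
Terminal disclaimer: MR-193450 expires on the earlier of 28 March 2025 and 21 September 2022.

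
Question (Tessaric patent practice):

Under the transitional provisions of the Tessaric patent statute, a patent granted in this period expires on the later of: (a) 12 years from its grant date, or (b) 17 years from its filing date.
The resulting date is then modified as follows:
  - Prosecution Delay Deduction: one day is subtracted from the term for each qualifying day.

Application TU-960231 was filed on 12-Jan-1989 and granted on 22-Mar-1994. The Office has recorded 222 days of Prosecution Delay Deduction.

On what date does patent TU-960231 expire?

(a) grant + 12 years → 22 March 2006.
(b) filing + 17 years → 12 January 2006.
Later of the two: 22 March 2006.
Prosecution Delay Deduction: −222 days → 12 August 2005.

August 12, 2005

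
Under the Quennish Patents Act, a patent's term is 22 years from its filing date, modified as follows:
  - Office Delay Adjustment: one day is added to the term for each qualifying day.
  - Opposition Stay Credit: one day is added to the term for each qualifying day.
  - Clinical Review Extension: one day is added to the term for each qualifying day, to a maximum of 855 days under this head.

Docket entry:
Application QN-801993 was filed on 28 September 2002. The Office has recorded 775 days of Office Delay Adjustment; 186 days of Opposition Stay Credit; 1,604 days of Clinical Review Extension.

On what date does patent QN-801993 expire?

Base term: filing date + 22 years → 28 September 2024.
Office Delay Adjustment: +775 days → 12 November 2026.
Opposition Stay Credit: +186 days → 17 May 2027.
Clinical Review Extension: 1604 days claimed exceeds the 855-day cap, so +855 days → 18 September 2029.

2029-09-18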